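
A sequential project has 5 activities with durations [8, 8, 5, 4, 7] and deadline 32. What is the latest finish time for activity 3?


LF(activity 3) = deadline - sum of successor durations
Successors: activities 4 through 5 with durations [4, 7]
Sum of successor durations = 11
LF = 32 - 11 = 21

21


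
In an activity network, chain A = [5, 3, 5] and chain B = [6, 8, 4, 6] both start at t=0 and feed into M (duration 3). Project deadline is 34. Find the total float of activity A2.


Forward pass: ES(A2) = sum of predecessors on chain A = 5
EF = ES + duration = 5 + 3 = 8
Backward pass: LF(M) = deadline = 34; LS(M) = 34 - 3 = 31
LF(A2) = LS(M) - sum(successors on chain A) = 31 - 5 = 26
LS = LF - duration = 26 - 3 = 23
Total float = LS - ES = 23 - 5 = 18

18


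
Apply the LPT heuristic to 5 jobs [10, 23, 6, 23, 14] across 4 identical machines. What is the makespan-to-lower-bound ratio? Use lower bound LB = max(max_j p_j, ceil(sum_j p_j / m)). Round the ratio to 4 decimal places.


LPT order: [23, 23, 14, 10, 6]
Machine loads after assignment: [23, 23, 14, 16]
LPT makespan = 23
Lower bound = max(max_job, ceil(total/4)) = max(23, 19) = 23
Ratio = 23 / 23 = 1.0

1.0


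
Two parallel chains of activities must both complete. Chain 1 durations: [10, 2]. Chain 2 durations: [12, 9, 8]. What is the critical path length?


Path A total = 10 + 2 = 12
Path B total = 12 + 9 + 8 = 29
Critical path = longest path = max(12, 29) = 29

29


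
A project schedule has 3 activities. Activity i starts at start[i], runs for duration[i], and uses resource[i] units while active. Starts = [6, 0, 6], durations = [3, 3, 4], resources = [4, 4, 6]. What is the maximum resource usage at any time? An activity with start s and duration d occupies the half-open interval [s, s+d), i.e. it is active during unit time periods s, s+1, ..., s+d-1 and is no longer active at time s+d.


Each activity i is active on [start_i, start_i + duration_i).
Compute total resource usage per time slot:
  t=0: active resources = [4], total = 4
  t=1: active resources = [4], total = 4
  t=2: active resources = [4], total = 4
  t=3: active resources = [], total = 0
  t=4: active resources = [], total = 0
  t=5: active resources = [], total = 0
  t=6: active resources = [4, 6], total = 10
  t=7: active resources = [4, 6], total = 10
  t=8: active resources = [4, 6], total = 10
  t=9: active resources = [6], total = 6
Peak resource demand = 10

10


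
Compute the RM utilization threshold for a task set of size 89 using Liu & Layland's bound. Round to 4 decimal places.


Compute 2^(1/89) = 1.0078185773
Subtract 1: 1.0078185773 - 1 = 0.0078185773
Multiply by n: 89 * 0.0078185773 = 0.6958533797
Round to 4 dp: 0.6959

0.6959


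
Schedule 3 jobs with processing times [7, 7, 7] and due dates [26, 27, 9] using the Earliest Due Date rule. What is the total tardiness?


Sort by due date (EDD order): [(7, 9), (7, 26), (7, 27)]
Compute completion times and tardiness:
  Job 1: p=7, d=9, C=7, tardiness=max(0,7-9)=0
  Job 2: p=7, d=26, C=14, tardiness=max(0,14-26)=0
  Job 3: p=7, d=27, C=21, tardiness=max(0,21-27)=0
Total tardiness = 0

0


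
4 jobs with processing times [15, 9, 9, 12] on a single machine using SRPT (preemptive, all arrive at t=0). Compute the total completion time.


Since all jobs arrive at t=0, SRPT equals SPT ordering.
SPT order: [9, 9, 12, 15]
Completion times:
  Job 1: p=9, C=9
  Job 2: p=9, C=18
  Job 3: p=12, C=30
  Job 4: p=15, C=45
Total completion time = 9 + 18 + 30 + 45 = 102

102


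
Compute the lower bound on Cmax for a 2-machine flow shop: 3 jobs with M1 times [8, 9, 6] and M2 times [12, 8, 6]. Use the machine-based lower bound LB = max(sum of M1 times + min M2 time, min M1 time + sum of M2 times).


LB1 = sum(M1 times) + min(M2 times) = 23 + 6 = 29
LB2 = min(M1 times) + sum(M2 times) = 6 + 26 = 32
Lower bound = max(LB1, LB2) = max(29, 32) = 32

32


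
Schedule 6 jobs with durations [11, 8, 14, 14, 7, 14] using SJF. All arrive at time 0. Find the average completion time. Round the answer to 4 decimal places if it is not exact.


SJF order (ascending): [7, 8, 11, 14, 14, 14]
Completion times:
  Job 1: burst=7, C=7
  Job 2: burst=8, C=15
  Job 3: burst=11, C=26
  Job 4: burst=14, C=40
  Job 5: burst=14, C=54
  Job 6: burst=14, C=68
Average completion = 210/6 = 35.0

35.0


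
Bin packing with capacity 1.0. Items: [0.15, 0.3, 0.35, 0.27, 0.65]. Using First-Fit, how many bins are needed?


Place items sequentially using First-Fit:
  Item 0.15 -> new Bin 1
  Item 0.3 -> Bin 1 (now 0.45)
  Item 0.35 -> Bin 1 (now 0.8)
  Item 0.27 -> new Bin 2
  Item 0.65 -> Bin 2 (now 0.92)
Total bins used = 2

2


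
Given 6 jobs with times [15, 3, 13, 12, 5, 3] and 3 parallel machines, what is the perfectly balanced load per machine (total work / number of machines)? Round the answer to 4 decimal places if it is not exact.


Total processing time = 15 + 3 + 13 + 12 + 5 + 3 = 51
Number of machines = 3
Ideal balanced load = 51 / 3 = 17.0

17.0


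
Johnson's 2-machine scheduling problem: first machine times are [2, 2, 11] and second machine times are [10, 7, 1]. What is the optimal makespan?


Apply Johnson's rule:
  Group 1 (a <= b): [(1, 2, 10), (2, 2, 7)]
  Group 2 (a > b): [(3, 11, 1)]
Optimal job order: [1, 2, 3]
Schedule:
  Job 1: M1 done at 2, M2 done at 12
  Job 2: M1 done at 4, M2 done at 19
  Job 3: M1 done at 15, M2 done at 20
Makespan = 20

20


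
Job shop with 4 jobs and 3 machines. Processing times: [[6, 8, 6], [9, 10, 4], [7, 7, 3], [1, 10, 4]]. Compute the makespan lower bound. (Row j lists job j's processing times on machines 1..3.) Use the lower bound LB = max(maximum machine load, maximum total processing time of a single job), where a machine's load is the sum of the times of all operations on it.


Machine loads:
  Machine 1: 6 + 9 + 7 + 1 = 23
  Machine 2: 8 + 10 + 7 + 10 = 35
  Machine 3: 6 + 4 + 3 + 4 = 17
Max machine load = 35
Job totals:
  Job 1: 20
  Job 2: 23
  Job 3: 17
  Job 4: 15
Max job total = 23
Lower bound = max(35, 23) = 35

35


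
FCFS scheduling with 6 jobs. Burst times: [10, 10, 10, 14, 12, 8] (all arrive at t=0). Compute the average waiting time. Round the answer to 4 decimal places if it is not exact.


FCFS order (as given): [10, 10, 10, 14, 12, 8]
Waiting times:
  Job 1: wait = 0
  Job 2: wait = 10
  Job 3: wait = 20
  Job 4: wait = 30
  Job 5: wait = 44
  Job 6: wait = 56
Sum of waiting times = 160
Average waiting time = 160/6 = 26.6667

26.6667


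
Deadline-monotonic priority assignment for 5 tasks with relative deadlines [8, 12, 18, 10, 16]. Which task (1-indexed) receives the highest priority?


Sort tasks by relative deadline (ascending):
  Task 1: deadline = 8
  Task 4: deadline = 10
  Task 2: deadline = 12
  Task 5: deadline = 16
  Task 3: deadline = 18
Priority order (highest first): [1, 4, 2, 5, 3]
Highest priority task = 1

1


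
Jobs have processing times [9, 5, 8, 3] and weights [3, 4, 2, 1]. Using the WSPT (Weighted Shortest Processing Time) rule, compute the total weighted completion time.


Compute p/w ratios and sort ascending (WSPT): [(5, 4), (9, 3), (3, 1), (8, 2)]
Compute weighted completion times:
  Job (p=5,w=4): C=5, w*C=4*5=20
  Job (p=9,w=3): C=14, w*C=3*14=42
  Job (p=3,w=1): C=17, w*C=1*17=17
  Job (p=8,w=2): C=25, w*C=2*25=50
Total weighted completion time = 129

129


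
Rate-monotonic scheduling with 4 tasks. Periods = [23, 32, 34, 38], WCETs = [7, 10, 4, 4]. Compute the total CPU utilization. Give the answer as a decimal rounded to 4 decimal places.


Compute individual utilizations (exact fractions):
  Task 1: C/T = 7/23 (approx. 0.3043)
  Task 2: C/T = 10/32 = 5/16 (approx. 0.3125)
  Task 3: C/T = 4/34 = 2/17 (approx. 0.1176)
  Task 4: C/T = 4/38 = 2/19 (approx. 0.1053)
Total utilization U = 7/23 + 5/16 + 2/17 + 2/19 = 99817/118864
Rounded to 4 decimal places: U = 0.8398
RM (Liu & Layland) bound for 4 tasks = 0.756828; compare with U = 99817/118864 (approx. 0.839758)
bound < U <= 1, so the RM sufficient condition is not met (inconclusive; an exact test such as response-time analysis is needed).

0.8398


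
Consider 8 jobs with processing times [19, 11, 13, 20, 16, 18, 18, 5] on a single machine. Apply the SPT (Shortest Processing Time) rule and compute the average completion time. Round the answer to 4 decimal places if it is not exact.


Sort jobs by processing time (SPT order): [5, 11, 13, 16, 18, 18, 19, 20]
Compute completion times sequentially:
  Job 1: processing = 5, completes at 5
  Job 2: processing = 11, completes at 16
  Job 3: processing = 13, completes at 29
  Job 4: processing = 16, completes at 45
  Job 5: processing = 18, completes at 63
  Job 6: processing = 18, completes at 81
  Job 7: processing = 19, completes at 100
  Job 8: processing = 20, completes at 120
Sum of completion times = 459
Average completion time = 459/8 = 57.375

57.375


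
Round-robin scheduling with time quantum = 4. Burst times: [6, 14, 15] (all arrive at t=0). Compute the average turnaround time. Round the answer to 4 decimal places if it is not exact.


Time quantum = 4
Execution trace:
  J1 runs 4 units, time = 4
  J2 runs 4 units, time = 8
  J3 runs 4 units, time = 12
  J1 runs 2 units, time = 14
  J2 runs 4 units, time = 18
  J3 runs 4 units, time = 22
  J2 runs 4 units, time = 26
  J3 runs 4 units, time = 30
  J2 runs 2 units, time = 32
  J3 runs 3 units, time = 35
Finish times: [14, 32, 35]
Average turnaround = 81/3 = 27.0

27.0


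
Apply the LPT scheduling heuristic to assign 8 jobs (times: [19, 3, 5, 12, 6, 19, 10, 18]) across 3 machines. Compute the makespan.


Sort jobs in decreasing order (LPT): [19, 19, 18, 12, 10, 6, 5, 3]
Assign each job to the least loaded machine:
  Machine 1: jobs [19, 10, 3], load = 32
  Machine 2: jobs [19, 6, 5], load = 30
  Machine 3: jobs [18, 12], load = 30
Makespan = max load = 32

32


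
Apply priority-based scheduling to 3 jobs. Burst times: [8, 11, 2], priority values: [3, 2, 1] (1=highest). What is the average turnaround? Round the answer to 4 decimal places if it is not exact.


Sort by priority (ascending = highest first):
Order: [(1, 2), (2, 11), (3, 8)]
Completion times:
  Priority 1, burst=2, C=2
  Priority 2, burst=11, C=13
  Priority 3, burst=8, C=21
Average turnaround = 36/3 = 12.0

12.0


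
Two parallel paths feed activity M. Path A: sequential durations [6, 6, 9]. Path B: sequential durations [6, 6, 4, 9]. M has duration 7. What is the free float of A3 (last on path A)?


ES(A3) = sum of predecessors on chain A = 12
EF(A3) = ES + duration = 12 + 9 = 21
Successor of A3 is M. ES(M) = max(sum(A), sum(B)) = max(21, 25) = 25
Free float = ES(successor) - EF(current) = 25 - 21 = 4

4


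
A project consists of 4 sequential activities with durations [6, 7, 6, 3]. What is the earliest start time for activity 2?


Activity 2 starts after activities 1 through 1 complete.
Predecessor durations: [6]
ES = 6 = 6

6


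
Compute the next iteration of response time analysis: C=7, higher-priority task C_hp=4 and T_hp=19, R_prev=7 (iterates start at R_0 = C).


R_next = C + ceil(R_prev / T_hp) * C_hp
ceil(7 / 19) = ceil(0.3684) = 1
Interference = 1 * 4 = 4
R_next = 7 + 4 = 11

11


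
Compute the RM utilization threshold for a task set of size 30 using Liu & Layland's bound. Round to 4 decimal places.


Compute 2^(1/30) = 1.0233738920
Subtract 1: 1.0233738920 - 1 = 0.0233738920
Multiply by n: 30 * 0.0233738920 = 0.7012167600
Round to 4 dp: 0.7012

0.7012


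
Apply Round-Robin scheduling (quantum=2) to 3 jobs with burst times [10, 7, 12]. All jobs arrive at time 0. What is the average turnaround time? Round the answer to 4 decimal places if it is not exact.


Time quantum = 2
Execution trace:
  J1 runs 2 units, time = 2
  J2 runs 2 units, time = 4
  J3 runs 2 units, time = 6
  J1 runs 2 units, time = 8
  J2 runs 2 units, time = 10
  J3 runs 2 units, time = 12
  J1 runs 2 units, time = 14
  J2 runs 2 units, time = 16
  J3 runs 2 units, time = 18
  J1 runs 2 units, time = 20
  J2 runs 1 units, time = 21
  J3 runs 2 units, time = 23
  J1 runs 2 units, time = 25
  J3 runs 2 units, time = 27
  J3 runs 2 units, time = 29
Finish times: [25, 21, 29]
Average turnaround = 75/3 = 25.0

25.0


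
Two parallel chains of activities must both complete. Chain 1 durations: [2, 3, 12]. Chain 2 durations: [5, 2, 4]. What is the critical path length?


Path A total = 2 + 3 + 12 = 17
Path B total = 5 + 2 + 4 = 11
Critical path = longest path = max(17, 11) = 17

17


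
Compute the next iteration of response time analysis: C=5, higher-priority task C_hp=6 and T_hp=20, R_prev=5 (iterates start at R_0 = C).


R_next = C + ceil(R_prev / T_hp) * C_hp
ceil(5 / 20) = ceil(0.25) = 1
Interference = 1 * 6 = 6
R_next = 5 + 6 = 11

11


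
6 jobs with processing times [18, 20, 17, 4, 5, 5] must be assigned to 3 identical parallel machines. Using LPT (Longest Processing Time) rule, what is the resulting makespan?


Sort jobs in decreasing order (LPT): [20, 18, 17, 5, 5, 4]
Assign each job to the least loaded machine:
  Machine 1: jobs [20, 4], load = 24
  Machine 2: jobs [18, 5], load = 23
  Machine 3: jobs [17, 5], load = 22
Makespan = max load = 24

24


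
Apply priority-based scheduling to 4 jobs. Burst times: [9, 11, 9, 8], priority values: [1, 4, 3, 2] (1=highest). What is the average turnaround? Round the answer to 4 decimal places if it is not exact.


Sort by priority (ascending = highest first):
Order: [(1, 9), (2, 8), (3, 9), (4, 11)]
Completion times:
  Priority 1, burst=9, C=9
  Priority 2, burst=8, C=17
  Priority 3, burst=9, C=26
  Priority 4, burst=11, C=37
Average turnaround = 89/4 = 22.25

22.25


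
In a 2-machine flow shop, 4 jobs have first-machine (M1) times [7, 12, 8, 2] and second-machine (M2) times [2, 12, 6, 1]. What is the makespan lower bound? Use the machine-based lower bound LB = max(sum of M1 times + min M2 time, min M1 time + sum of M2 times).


LB1 = sum(M1 times) + min(M2 times) = 29 + 1 = 30
LB2 = min(M1 times) + sum(M2 times) = 2 + 21 = 23
Lower bound = max(LB1, LB2) = max(30, 23) = 30

30


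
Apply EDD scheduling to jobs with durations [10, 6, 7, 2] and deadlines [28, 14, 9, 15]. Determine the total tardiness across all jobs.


Sort by due date (EDD order): [(7, 9), (6, 14), (2, 15), (10, 28)]
Compute completion times and tardiness:
  Job 1: p=7, d=9, C=7, tardiness=max(0,7-9)=0
  Job 2: p=6, d=14, C=13, tardiness=max(0,13-14)=0
  Job 3: p=2, d=15, C=15, tardiness=max(0,15-15)=0
  Job 4: p=10, d=28, C=25, tardiness=max(0,25-28)=0
Total tardiness = 0

0


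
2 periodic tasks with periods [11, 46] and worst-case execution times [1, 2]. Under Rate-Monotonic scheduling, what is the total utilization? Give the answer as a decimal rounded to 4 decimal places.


Compute individual utilizations (exact fractions):
  Task 1: C/T = 1/11 (approx. 0.0909)
  Task 2: C/T = 2/46 = 1/23 (approx. 0.0435)
Total utilization U = 1/11 + 1/23 = 34/253
Rounded to 4 decimal places: U = 0.1344
RM (Liu & Layland) bound for 2 tasks = 0.828427; compare with U = 34/253 (approx. 0.134387)
U <= bound, so schedulable by RM sufficient condition.

0.1344


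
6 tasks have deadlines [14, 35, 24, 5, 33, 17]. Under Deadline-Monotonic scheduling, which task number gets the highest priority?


Sort tasks by relative deadline (ascending):
  Task 4: deadline = 5
  Task 1: deadline = 14
  Task 6: deadline = 17
  Task 3: deadline = 24
  Task 5: deadline = 33
  Task 2: deadline = 35
Priority order (highest first): [4, 1, 6, 3, 5, 2]
Highest priority task = 4

4


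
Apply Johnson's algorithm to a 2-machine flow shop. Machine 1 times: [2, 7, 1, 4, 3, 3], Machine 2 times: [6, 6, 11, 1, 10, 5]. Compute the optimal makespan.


Apply Johnson's rule:
  Group 1 (a <= b): [(3, 1, 11), (1, 2, 6), (5, 3, 10), (6, 3, 5)]
  Group 2 (a > b): [(2, 7, 6), (4, 4, 1)]
Optimal job order: [3, 1, 5, 6, 2, 4]
Schedule:
  Job 3: M1 done at 1, M2 done at 12
  Job 1: M1 done at 3, M2 done at 18
  Job 5: M1 done at 6, M2 done at 28
  Job 6: M1 done at 9, M2 done at 33
  Job 2: M1 done at 16, M2 done at 39
  Job 4: M1 done at 20, M2 done at 40
Makespan = 40

40


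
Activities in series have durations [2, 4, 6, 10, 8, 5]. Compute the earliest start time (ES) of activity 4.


Activity 4 starts after activities 1 through 3 complete.
Predecessor durations: [2, 4, 6]
ES = 2 + 4 + 6 = 12

12


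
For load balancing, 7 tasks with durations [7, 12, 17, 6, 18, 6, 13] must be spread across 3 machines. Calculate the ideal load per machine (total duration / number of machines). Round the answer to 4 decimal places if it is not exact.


Total processing time = 7 + 12 + 17 + 6 + 18 + 6 + 13 = 79
Number of machines = 3
Ideal balanced load = 79 / 3 = 26.3333

26.3333


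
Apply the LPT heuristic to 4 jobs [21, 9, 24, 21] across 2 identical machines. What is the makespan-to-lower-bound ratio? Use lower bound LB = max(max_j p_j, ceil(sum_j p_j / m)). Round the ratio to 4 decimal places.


LPT order: [24, 21, 21, 9]
Machine loads after assignment: [33, 42]
LPT makespan = 42
Lower bound = max(max_job, ceil(total/2)) = max(24, 38) = 38
Ratio = 42 / 38 = 1.1053

1.1053


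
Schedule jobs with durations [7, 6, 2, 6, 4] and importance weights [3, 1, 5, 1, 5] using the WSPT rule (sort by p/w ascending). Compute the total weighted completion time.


Compute p/w ratios and sort ascending (WSPT): [(2, 5), (4, 5), (7, 3), (6, 1), (6, 1)]
Compute weighted completion times:
  Job (p=2,w=5): C=2, w*C=5*2=10
  Job (p=4,w=5): C=6, w*C=5*6=30
  Job (p=7,w=3): C=13, w*C=3*13=39
  Job (p=6,w=1): C=19, w*C=1*19=19
  Job (p=6,w=1): C=25, w*C=1*25=25
Total weighted completion time = 123

123


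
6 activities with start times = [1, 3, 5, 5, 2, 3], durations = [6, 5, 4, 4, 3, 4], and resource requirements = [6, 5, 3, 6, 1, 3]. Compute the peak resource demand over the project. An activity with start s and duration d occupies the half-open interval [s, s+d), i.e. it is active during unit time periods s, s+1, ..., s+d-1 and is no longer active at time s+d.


Each activity i is active on [start_i, start_i + duration_i).
Compute total resource usage per time slot:
  t=0: active resources = [], total = 0
  t=1: active resources = [6], total = 6
  t=2: active resources = [6, 1], total = 7
  t=3: active resources = [6, 5, 1, 3], total = 15
  t=4: active resources = [6, 5, 1, 3], total = 15
  t=5: active resources = [6, 5, 3, 6, 3], total = 23
  t=6: active resources = [6, 5, 3, 6, 3], total = 23
  t=7: active resources = [5, 3, 6], total = 14
  t=8: active resources = [3, 6], total = 9
Peak resource demand = 23

23


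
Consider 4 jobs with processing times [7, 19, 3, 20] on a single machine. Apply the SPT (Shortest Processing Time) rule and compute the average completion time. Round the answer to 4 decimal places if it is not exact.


Sort jobs by processing time (SPT order): [3, 7, 19, 20]
Compute completion times sequentially:
  Job 1: processing = 3, completes at 3
  Job 2: processing = 7, completes at 10
  Job 3: processing = 19, completes at 29
  Job 4: processing = 20, completes at 49
Sum of completion times = 91
Average completion time = 91/4 = 22.75

22.75


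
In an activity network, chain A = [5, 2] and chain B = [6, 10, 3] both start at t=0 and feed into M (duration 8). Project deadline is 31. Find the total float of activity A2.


Forward pass: ES(A2) = sum of predecessors on chain A = 5
EF = ES + duration = 5 + 2 = 7
Backward pass: LF(M) = deadline = 31; LS(M) = 31 - 8 = 23
LF(A2) = LS(M) - sum(successors on chain A) = 23 - 0 = 23
LS = LF - duration = 23 - 2 = 21
Total float = LS - ES = 21 - 5 = 16

16


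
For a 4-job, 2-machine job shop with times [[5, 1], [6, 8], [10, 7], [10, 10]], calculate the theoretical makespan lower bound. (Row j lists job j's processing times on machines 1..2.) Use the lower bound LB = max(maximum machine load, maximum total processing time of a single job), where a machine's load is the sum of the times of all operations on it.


Machine loads:
  Machine 1: 5 + 6 + 10 + 10 = 31
  Machine 2: 1 + 8 + 7 + 10 = 26
Max machine load = 31
Job totals:
  Job 1: 6
  Job 2: 14
  Job 3: 17
  Job 4: 20
Max job total = 20
Lower bound = max(31, 20) = 31

31


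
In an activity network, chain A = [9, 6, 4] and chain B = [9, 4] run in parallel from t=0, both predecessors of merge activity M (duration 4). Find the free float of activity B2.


ES(B2) = sum of predecessors on chain B = 9
EF(B2) = ES + duration = 9 + 4 = 13
Successor of B2 is M. ES(M) = max(sum(A), sum(B)) = max(19, 13) = 19
Free float = ES(successor) - EF(current) = 19 - 13 = 6

6


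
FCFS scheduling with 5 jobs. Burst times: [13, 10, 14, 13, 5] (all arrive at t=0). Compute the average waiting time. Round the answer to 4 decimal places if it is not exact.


FCFS order (as given): [13, 10, 14, 13, 5]
Waiting times:
  Job 1: wait = 0
  Job 2: wait = 13
  Job 3: wait = 23
  Job 4: wait = 37
  Job 5: wait = 50
Sum of waiting times = 123
Average waiting time = 123/5 = 24.6

24.6


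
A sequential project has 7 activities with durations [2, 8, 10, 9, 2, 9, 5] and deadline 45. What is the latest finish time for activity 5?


LF(activity 5) = deadline - sum of successor durations
Successors: activities 6 through 7 with durations [9, 5]
Sum of successor durations = 14
LF = 45 - 14 = 31

31


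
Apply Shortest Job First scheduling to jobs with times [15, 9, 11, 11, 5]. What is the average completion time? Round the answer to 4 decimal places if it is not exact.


SJF order (ascending): [5, 9, 11, 11, 15]
Completion times:
  Job 1: burst=5, C=5
  Job 2: burst=9, C=14
  Job 3: burst=11, C=25
  Job 4: burst=11, C=36
  Job 5: burst=15, C=51
Average completion = 131/5 = 26.2

26.2


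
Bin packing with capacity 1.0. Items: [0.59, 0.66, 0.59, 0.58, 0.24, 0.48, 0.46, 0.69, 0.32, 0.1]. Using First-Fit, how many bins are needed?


Place items sequentially using First-Fit:
  Item 0.59 -> new Bin 1
  Item 0.66 -> new Bin 2
  Item 0.59 -> new Bin 3
  Item 0.58 -> new Bin 4
  Item 0.24 -> Bin 1 (now 0.83)
  Item 0.48 -> new Bin 5
  Item 0.46 -> Bin 5 (now 0.94)
  Item 0.69 -> new Bin 6
  Item 0.32 -> Bin 2 (now 0.98)
  Item 0.1 -> Bin 1 (now 0.93)
Total bins used = 6

6


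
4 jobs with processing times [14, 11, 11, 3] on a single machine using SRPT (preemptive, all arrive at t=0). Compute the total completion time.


Since all jobs arrive at t=0, SRPT equals SPT ordering.
SPT order: [3, 11, 11, 14]
Completion times:
  Job 1: p=3, C=3
  Job 2: p=11, C=14
  Job 3: p=11, C=25
  Job 4: p=14, C=39
Total completion time = 3 + 14 + 25 + 39 = 81

81


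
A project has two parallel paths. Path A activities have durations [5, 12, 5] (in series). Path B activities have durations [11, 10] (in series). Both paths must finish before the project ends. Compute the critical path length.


Path A total = 5 + 12 + 5 = 22
Path B total = 11 + 10 = 21
Critical path = longest path = max(22, 21) = 22

22


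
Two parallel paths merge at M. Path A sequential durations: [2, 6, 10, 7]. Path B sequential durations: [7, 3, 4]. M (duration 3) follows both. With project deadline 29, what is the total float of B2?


Forward pass: ES(B2) = sum of predecessors on chain B = 7
EF = ES + duration = 7 + 3 = 10
Backward pass: LF(M) = deadline = 29; LS(M) = 29 - 3 = 26
LF(B2) = LS(M) - sum(successors on chain B) = 26 - 4 = 22
LS = LF - duration = 22 - 3 = 19
Total float = LS - ES = 19 - 7 = 12

12


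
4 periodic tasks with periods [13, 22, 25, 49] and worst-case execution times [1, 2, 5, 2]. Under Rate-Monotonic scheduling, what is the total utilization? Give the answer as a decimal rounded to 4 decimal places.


Compute individual utilizations (exact fractions):
  Task 1: C/T = 1/13 (approx. 0.0769)
  Task 2: C/T = 2/22 = 1/11 (approx. 0.0909)
  Task 3: C/T = 5/25 = 1/5 (approx. 0.2)
  Task 4: C/T = 2/49 (approx. 0.0408)
Total utilization U = 1/13 + 1/11 + 1/5 + 2/49 = 14317/35035
Rounded to 4 decimal places: U = 0.4086
RM (Liu & Layland) bound for 4 tasks = 0.756828; compare with U = 14317/35035 (approx. 0.408648)
U <= bound, so schedulable by RM sufficient condition.

0.4086


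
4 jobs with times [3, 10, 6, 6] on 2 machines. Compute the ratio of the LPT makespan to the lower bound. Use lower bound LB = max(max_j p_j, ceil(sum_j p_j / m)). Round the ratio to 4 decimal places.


LPT order: [10, 6, 6, 3]
Machine loads after assignment: [13, 12]
LPT makespan = 13
Lower bound = max(max_job, ceil(total/2)) = max(10, 13) = 13
Ratio = 13 / 13 = 1.0

1.0


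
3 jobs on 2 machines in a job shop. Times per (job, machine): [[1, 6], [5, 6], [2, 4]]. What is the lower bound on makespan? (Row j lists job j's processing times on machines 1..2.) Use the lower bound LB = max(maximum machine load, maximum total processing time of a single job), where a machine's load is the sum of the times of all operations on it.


Machine loads:
  Machine 1: 1 + 5 + 2 = 8
  Machine 2: 6 + 6 + 4 = 16
Max machine load = 16
Job totals:
  Job 1: 7
  Job 2: 11
  Job 3: 6
Max job total = 11
Lower bound = max(16, 11) = 16

16


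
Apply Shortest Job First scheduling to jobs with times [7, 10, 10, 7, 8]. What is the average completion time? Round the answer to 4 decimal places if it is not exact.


SJF order (ascending): [7, 7, 8, 10, 10]
Completion times:
  Job 1: burst=7, C=7
  Job 2: burst=7, C=14
  Job 3: burst=8, C=22
  Job 4: burst=10, C=32
  Job 5: burst=10, C=42
Average completion = 117/5 = 23.4

23.4


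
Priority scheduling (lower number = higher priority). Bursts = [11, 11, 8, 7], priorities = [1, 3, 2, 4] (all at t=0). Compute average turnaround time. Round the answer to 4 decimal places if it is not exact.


Sort by priority (ascending = highest first):
Order: [(1, 11), (2, 8), (3, 11), (4, 7)]
Completion times:
  Priority 1, burst=11, C=11
  Priority 2, burst=8, C=19
  Priority 3, burst=11, C=30
  Priority 4, burst=7, C=37
Average turnaround = 97/4 = 24.25

24.25


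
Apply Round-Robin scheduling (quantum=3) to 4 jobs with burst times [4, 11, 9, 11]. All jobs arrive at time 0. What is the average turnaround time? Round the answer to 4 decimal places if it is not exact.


Time quantum = 3
Execution trace:
  J1 runs 3 units, time = 3
  J2 runs 3 units, time = 6
  J3 runs 3 units, time = 9
  J4 runs 3 units, time = 12
  J1 runs 1 units, time = 13
  J2 runs 3 units, time = 16
  J3 runs 3 units, time = 19
  J4 runs 3 units, time = 22
  J2 runs 3 units, time = 25
  J3 runs 3 units, time = 28
  J4 runs 3 units, time = 31
  J2 runs 2 units, time = 33
  J4 runs 2 units, time = 35
Finish times: [13, 33, 28, 35]
Average turnaround = 109/4 = 27.25

27.25


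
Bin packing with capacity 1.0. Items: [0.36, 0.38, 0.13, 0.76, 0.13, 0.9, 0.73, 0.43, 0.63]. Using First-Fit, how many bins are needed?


Place items sequentially using First-Fit:
  Item 0.36 -> new Bin 1
  Item 0.38 -> Bin 1 (now 0.74)
  Item 0.13 -> Bin 1 (now 0.87)
  Item 0.76 -> new Bin 2
  Item 0.13 -> Bin 1 (now 1.0)
  Item 0.9 -> new Bin 3
  Item 0.73 -> new Bin 4
  Item 0.43 -> new Bin 5
  Item 0.63 -> new Bin 6
Total bins used = 6

6


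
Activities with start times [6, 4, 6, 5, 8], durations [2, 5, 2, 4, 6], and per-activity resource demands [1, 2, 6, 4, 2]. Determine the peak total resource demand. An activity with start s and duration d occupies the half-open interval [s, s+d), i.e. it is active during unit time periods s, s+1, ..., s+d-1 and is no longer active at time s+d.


Each activity i is active on [start_i, start_i + duration_i).
Compute total resource usage per time slot:
  t=0: active resources = [], total = 0
  t=1: active resources = [], total = 0
  t=2: active resources = [], total = 0
  t=3: active resources = [], total = 0
  t=4: active resources = [2], total = 2
  t=5: active resources = [2, 4], total = 6
  t=6: active resources = [1, 2, 6, 4], total = 13
  t=7: active resources = [1, 2, 6, 4], total = 13
  t=8: active resources = [2, 4, 2], total = 8
  t=9: active resources = [2], total = 2
  t=10: active resources = [2], total = 2
  t=11: active resources = [2], total = 2
  t=12: active resources = [2], total = 2
  t=13: active resources = [2], total = 2
Peak resource demand = 13

13


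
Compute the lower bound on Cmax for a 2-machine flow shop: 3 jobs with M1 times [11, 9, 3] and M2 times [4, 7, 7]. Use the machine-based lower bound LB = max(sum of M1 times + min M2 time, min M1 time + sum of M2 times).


LB1 = sum(M1 times) + min(M2 times) = 23 + 4 = 27
LB2 = min(M1 times) + sum(M2 times) = 3 + 18 = 21
Lower bound = max(LB1, LB2) = max(27, 21) = 27

27


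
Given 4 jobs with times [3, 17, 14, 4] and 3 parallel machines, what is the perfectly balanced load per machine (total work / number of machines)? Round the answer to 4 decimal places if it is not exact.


Total processing time = 3 + 17 + 14 + 4 = 38
Number of machines = 3
Ideal balanced load = 38 / 3 = 12.6667

12.6667


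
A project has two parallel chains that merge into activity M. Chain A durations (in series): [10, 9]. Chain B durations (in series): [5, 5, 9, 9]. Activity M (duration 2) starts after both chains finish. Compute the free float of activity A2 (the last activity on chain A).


ES(A2) = sum of predecessors on chain A = 10
EF(A2) = ES + duration = 10 + 9 = 19
Successor of A2 is M. ES(M) = max(sum(A), sum(B)) = max(19, 28) = 28
Free float = ES(successor) - EF(current) = 28 - 19 = 9

9


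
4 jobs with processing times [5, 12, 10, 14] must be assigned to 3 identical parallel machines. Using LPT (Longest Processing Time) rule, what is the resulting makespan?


Sort jobs in decreasing order (LPT): [14, 12, 10, 5]
Assign each job to the least loaded machine:
  Machine 1: jobs [14], load = 14
  Machine 2: jobs [12], load = 12
  Machine 3: jobs [10, 5], load = 15
Makespan = max load = 15

15


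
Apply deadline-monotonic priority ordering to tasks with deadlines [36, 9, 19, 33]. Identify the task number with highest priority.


Sort tasks by relative deadline (ascending):
  Task 2: deadline = 9
  Task 3: deadline = 19
  Task 4: deadline = 33
  Task 1: deadline = 36
Priority order (highest first): [2, 3, 4, 1]
Highest priority task = 2

2


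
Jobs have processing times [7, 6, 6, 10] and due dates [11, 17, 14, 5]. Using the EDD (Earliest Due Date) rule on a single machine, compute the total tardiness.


Sort by due date (EDD order): [(10, 5), (7, 11), (6, 14), (6, 17)]
Compute completion times and tardiness:
  Job 1: p=10, d=5, C=10, tardiness=max(0,10-5)=5
  Job 2: p=7, d=11, C=17, tardiness=max(0,17-11)=6
  Job 3: p=6, d=14, C=23, tardiness=max(0,23-14)=9
  Job 4: p=6, d=17, C=29, tardiness=max(0,29-17)=12
Total tardiness = 32

32


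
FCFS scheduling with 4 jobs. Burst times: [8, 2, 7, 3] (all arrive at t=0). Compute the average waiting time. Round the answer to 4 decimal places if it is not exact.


FCFS order (as given): [8, 2, 7, 3]
Waiting times:
  Job 1: wait = 0
  Job 2: wait = 8
  Job 3: wait = 10
  Job 4: wait = 17
Sum of waiting times = 35
Average waiting time = 35/4 = 8.75

8.75


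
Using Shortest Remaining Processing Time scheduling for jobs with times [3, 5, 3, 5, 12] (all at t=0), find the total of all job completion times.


Since all jobs arrive at t=0, SRPT equals SPT ordering.
SPT order: [3, 3, 5, 5, 12]
Completion times:
  Job 1: p=3, C=3
  Job 2: p=3, C=6
  Job 3: p=5, C=11
  Job 4: p=5, C=16
  Job 5: p=12, C=28
Total completion time = 3 + 6 + 11 + 16 + 28 = 64

64


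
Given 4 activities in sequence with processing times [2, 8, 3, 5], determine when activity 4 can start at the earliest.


Activity 4 starts after activities 1 through 3 complete.
Predecessor durations: [2, 8, 3]
ES = 2 + 8 + 3 = 13

13


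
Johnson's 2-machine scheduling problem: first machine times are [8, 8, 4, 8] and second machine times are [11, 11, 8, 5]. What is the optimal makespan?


Apply Johnson's rule:
  Group 1 (a <= b): [(3, 4, 8), (1, 8, 11), (2, 8, 11)]
  Group 2 (a > b): [(4, 8, 5)]
Optimal job order: [3, 1, 2, 4]
Schedule:
  Job 3: M1 done at 4, M2 done at 12
  Job 1: M1 done at 12, M2 done at 23
  Job 2: M1 done at 20, M2 done at 34
  Job 4: M1 done at 28, M2 done at 39
Makespan = 39

39


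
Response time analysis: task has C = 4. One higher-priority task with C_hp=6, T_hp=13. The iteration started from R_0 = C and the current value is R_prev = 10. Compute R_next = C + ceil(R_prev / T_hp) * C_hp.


R_next = C + ceil(R_prev / T_hp) * C_hp
ceil(10 / 13) = ceil(0.7692) = 1
Interference = 1 * 6 = 6
R_next = 4 + 6 = 10
R_next = R_prev, so the iteration has converged (response time = 10).

10


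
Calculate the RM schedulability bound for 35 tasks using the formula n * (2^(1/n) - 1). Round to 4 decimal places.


Compute 2^(1/35) = 1.0200016094
Subtract 1: 1.0200016094 - 1 = 0.0200016094
Multiply by n: 35 * 0.0200016094 = 0.7000563290
Round to 4 dp: 0.7001

0.7001


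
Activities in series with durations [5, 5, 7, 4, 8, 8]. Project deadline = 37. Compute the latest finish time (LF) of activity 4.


LF(activity 4) = deadline - sum of successor durations
Successors: activities 5 through 6 with durations [8, 8]
Sum of successor durations = 16
LF = 37 - 16 = 21

21


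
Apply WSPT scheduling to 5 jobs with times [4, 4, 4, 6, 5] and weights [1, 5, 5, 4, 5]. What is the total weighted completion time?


Compute p/w ratios and sort ascending (WSPT): [(4, 5), (4, 5), (5, 5), (6, 4), (4, 1)]
Compute weighted completion times:
  Job (p=4,w=5): C=4, w*C=5*4=20
  Job (p=4,w=5): C=8, w*C=5*8=40
  Job (p=5,w=5): C=13, w*C=5*13=65
  Job (p=6,w=4): C=19, w*C=4*19=76
  Job (p=4,w=1): C=23, w*C=1*23=23
Total weighted completion time = 224

224


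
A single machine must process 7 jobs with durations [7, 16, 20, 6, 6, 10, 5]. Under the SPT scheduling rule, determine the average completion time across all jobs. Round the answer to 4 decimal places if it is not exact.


Sort jobs by processing time (SPT order): [5, 6, 6, 7, 10, 16, 20]
Compute completion times sequentially:
  Job 1: processing = 5, completes at 5
  Job 2: processing = 6, completes at 11
  Job 3: processing = 6, completes at 17
  Job 4: processing = 7, completes at 24
  Job 5: processing = 10, completes at 34
  Job 6: processing = 16, completes at 50
  Job 7: processing = 20, completes at 70
Sum of completion times = 211
Average completion time = 211/7 = 30.1429

30.1429


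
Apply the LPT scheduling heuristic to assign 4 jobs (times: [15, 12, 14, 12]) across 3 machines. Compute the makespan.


Sort jobs in decreasing order (LPT): [15, 14, 12, 12]
Assign each job to the least loaded machine:
  Machine 1: jobs [15], load = 15
  Machine 2: jobs [14], load = 14
  Machine 3: jobs [12, 12], load = 24
Makespan = max load = 24

24


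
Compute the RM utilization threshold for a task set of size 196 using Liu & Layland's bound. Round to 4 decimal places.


Compute 2^(1/196) = 1.0035427259
Subtract 1: 1.0035427259 - 1 = 0.0035427259
Multiply by n: 196 * 0.0035427259 = 0.6943742764
Round to 4 dp: 0.6944

0.6944


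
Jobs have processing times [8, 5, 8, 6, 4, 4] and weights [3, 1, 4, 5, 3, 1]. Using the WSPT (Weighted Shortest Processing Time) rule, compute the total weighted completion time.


Compute p/w ratios and sort ascending (WSPT): [(6, 5), (4, 3), (8, 4), (8, 3), (4, 1), (5, 1)]
Compute weighted completion times:
  Job (p=6,w=5): C=6, w*C=5*6=30
  Job (p=4,w=3): C=10, w*C=3*10=30
  Job (p=8,w=4): C=18, w*C=4*18=72
  Job (p=8,w=3): C=26, w*C=3*26=78
  Job (p=4,w=1): C=30, w*C=1*30=30
  Job (p=5,w=1): C=35, w*C=1*35=35
Total weighted completion time = 275

275


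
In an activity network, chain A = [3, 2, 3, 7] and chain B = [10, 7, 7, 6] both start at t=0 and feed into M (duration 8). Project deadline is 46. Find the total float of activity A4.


Forward pass: ES(A4) = sum of predecessors on chain A = 8
EF = ES + duration = 8 + 7 = 15
Backward pass: LF(M) = deadline = 46; LS(M) = 46 - 8 = 38
LF(A4) = LS(M) - sum(successors on chain A) = 38 - 0 = 38
LS = LF - duration = 38 - 7 = 31
Total float = LS - ES = 31 - 8 = 23

23


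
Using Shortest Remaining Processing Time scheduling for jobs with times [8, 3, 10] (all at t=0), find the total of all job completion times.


Since all jobs arrive at t=0, SRPT equals SPT ordering.
SPT order: [3, 8, 10]
Completion times:
  Job 1: p=3, C=3
  Job 2: p=8, C=11
  Job 3: p=10, C=21
Total completion time = 3 + 11 + 21 = 35

35


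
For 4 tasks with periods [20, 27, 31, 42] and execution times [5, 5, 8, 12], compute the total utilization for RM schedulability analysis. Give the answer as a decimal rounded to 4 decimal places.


Compute individual utilizations (exact fractions):
  Task 1: C/T = 5/20 = 1/4 (approx. 0.25)
  Task 2: C/T = 5/27 (approx. 0.1852)
  Task 3: C/T = 8/31 (approx. 0.2581)
  Task 4: C/T = 12/42 = 2/7 (approx. 0.2857)
Total utilization U = 1/4 + 5/27 + 8/31 + 2/7 = 22943/23436
Rounded to 4 decimal places: U = 0.9790
RM (Liu & Layland) bound for 4 tasks = 0.756828; compare with U = 22943/23436 (approx. 0.978964)
bound < U <= 1, so the RM sufficient condition is not met (inconclusive; an exact test such as response-time analysis is needed).

0.9790


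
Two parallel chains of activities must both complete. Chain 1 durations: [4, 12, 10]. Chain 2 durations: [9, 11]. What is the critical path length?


Path A total = 4 + 12 + 10 = 26
Path B total = 9 + 11 = 20
Critical path = longest path = max(26, 20) = 26

26


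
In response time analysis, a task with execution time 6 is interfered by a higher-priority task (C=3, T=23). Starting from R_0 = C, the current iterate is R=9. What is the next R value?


R_next = C + ceil(R_prev / T_hp) * C_hp
ceil(9 / 23) = ceil(0.3913) = 1
Interference = 1 * 3 = 3
R_next = 6 + 3 = 9
R_next = R_prev, so the iteration has converged (response time = 9).

9


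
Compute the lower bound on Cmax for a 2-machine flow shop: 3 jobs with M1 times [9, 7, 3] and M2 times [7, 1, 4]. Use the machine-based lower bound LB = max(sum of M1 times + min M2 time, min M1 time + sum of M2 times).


LB1 = sum(M1 times) + min(M2 times) = 19 + 1 = 20
LB2 = min(M1 times) + sum(M2 times) = 3 + 12 = 15
Lower bound = max(LB1, LB2) = max(20, 15) = 20

20


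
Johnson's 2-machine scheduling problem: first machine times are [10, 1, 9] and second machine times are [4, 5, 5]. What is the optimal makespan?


Apply Johnson's rule:
  Group 1 (a <= b): [(2, 1, 5)]
  Group 2 (a > b): [(3, 9, 5), (1, 10, 4)]
Optimal job order: [2, 3, 1]
Schedule:
  Job 2: M1 done at 1, M2 done at 6
  Job 3: M1 done at 10, M2 done at 15
  Job 1: M1 done at 20, M2 done at 24
Makespan = 24

24


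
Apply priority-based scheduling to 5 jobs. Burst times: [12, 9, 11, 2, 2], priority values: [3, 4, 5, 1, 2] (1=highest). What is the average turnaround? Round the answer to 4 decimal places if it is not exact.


Sort by priority (ascending = highest first):
Order: [(1, 2), (2, 2), (3, 12), (4, 9), (5, 11)]
Completion times:
  Priority 1, burst=2, C=2
  Priority 2, burst=2, C=4
  Priority 3, burst=12, C=16
  Priority 4, burst=9, C=25
  Priority 5, burst=11, C=36
Average turnaround = 83/5 = 16.6

16.6


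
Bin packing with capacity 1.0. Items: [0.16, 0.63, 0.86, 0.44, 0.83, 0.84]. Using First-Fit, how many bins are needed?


Place items sequentially using First-Fit:
  Item 0.16 -> new Bin 1
  Item 0.63 -> Bin 1 (now 0.79)
  Item 0.86 -> new Bin 2
  Item 0.44 -> new Bin 3
  Item 0.83 -> new Bin 4
  Item 0.84 -> new Bin 5
Total bins used = 5

5


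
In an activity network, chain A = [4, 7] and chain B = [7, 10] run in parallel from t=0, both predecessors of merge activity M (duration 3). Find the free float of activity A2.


ES(A2) = sum of predecessors on chain A = 4
EF(A2) = ES + duration = 4 + 7 = 11
Successor of A2 is M. ES(M) = max(sum(A), sum(B)) = max(11, 17) = 17
Free float = ES(successor) - EF(current) = 17 - 11 = 6

6


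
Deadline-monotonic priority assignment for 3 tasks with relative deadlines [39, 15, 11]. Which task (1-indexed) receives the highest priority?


Sort tasks by relative deadline (ascending):
  Task 3: deadline = 11
  Task 2: deadline = 15
  Task 1: deadline = 39
Priority order (highest first): [3, 2, 1]
Highest priority task = 3

3
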